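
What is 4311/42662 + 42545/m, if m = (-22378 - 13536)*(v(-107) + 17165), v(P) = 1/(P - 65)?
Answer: 228395319577693/2261763033269386 ≈ 0.10098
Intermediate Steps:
v(P) = 1/(-65 + P)
m = -53015869703/86 (m = (-22378 - 13536)*(1/(-65 - 107) + 17165) = -35914*(1/(-172) + 17165) = -35914*(-1/172 + 17165) = -35914*2952379/172 = -53015869703/86 ≈ -6.1646e+8)
4311/42662 + 42545/m = 4311/42662 + 42545/(-53015869703/86) = 4311*(1/42662) + 42545*(-86/53015869703) = 4311/42662 - 3658870/53015869703 = 228395319577693/2261763033269386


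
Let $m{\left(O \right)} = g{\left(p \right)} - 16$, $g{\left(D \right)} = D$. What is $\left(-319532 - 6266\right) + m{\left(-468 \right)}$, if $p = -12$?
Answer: $-325826$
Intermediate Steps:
$m{\left(O \right)} = -28$ ($m{\left(O \right)} = -12 - 16 = -28$)
$\left(-319532 - 6266\right) + m{\left(-468 \right)} = \left(-319532 - 6266\right) - 28 = -325798 - 28 = -325826$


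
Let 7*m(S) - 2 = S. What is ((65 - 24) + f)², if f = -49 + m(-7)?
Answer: 3721/49 ≈ 75.939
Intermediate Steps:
m(S) = 2/7 + S/7
f = -348/7 (f = -49 + (2/7 + (⅐)*(-7)) = -49 + (2/7 - 1) = -49 - 5/7 = -348/7 ≈ -49.714)
((65 - 24) + f)² = ((65 - 24) - 348/7)² = (41 - 348/7)² = (-61/7)² = 3721/49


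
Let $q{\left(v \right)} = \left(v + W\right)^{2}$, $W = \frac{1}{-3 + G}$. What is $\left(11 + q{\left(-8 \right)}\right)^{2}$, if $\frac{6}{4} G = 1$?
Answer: $\frac{16160400}{2401} \approx 6730.7$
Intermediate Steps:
$G = \frac{2}{3}$ ($G = \frac{2}{3} \cdot 1 = \frac{2}{3} \approx 0.66667$)
$W = - \frac{3}{7}$ ($W = \frac{1}{-3 + \frac{2}{3}} = \frac{1}{- \frac{7}{3}} = - \frac{3}{7} \approx -0.42857$)
$q{\left(v \right)} = \left(- \frac{3}{7} + v\right)^{2}$ ($q{\left(v \right)} = \left(v - \frac{3}{7}\right)^{2} = \left(- \frac{3}{7} + v\right)^{2}$)
$\left(11 + q{\left(-8 \right)}\right)^{2} = \left(11 + \frac{\left(-3 + 7 \left(-8\right)\right)^{2}}{49}\right)^{2} = \left(11 + \frac{\left(-3 - 56\right)^{2}}{49}\right)^{2} = \left(11 + \frac{\left(-59\right)^{2}}{49}\right)^{2} = \left(11 + \frac{1}{49} \cdot 3481\right)^{2} = \left(11 + \frac{3481}{49}\right)^{2} = \left(\frac{4020}{49}\right)^{2} = \frac{16160400}{2401}$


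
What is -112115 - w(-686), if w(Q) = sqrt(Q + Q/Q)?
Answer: -112115 - I*sqrt(685) ≈ -1.1212e+5 - 26.173*I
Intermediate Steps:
w(Q) = sqrt(1 + Q) (w(Q) = sqrt(Q + 1) = sqrt(1 + Q))
-112115 - w(-686) = -112115 - sqrt(1 - 686) = -112115 - sqrt(-685) = -112115 - I*sqrt(685)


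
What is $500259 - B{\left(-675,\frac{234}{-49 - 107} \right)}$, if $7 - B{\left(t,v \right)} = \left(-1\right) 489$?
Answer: $499763$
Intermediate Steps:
$B{\left(t,v \right)} = 496$ ($B{\left(t,v \right)} = 7 - \left(-1\right) 489 = 7 - -489 = 7 + 489 = 496$)
$500259 - B{\left(-675,\frac{234}{-49 - 107} \right)} = 500259 - 496 = 499763$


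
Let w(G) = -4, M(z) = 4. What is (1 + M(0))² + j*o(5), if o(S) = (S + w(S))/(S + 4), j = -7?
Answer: 218/9 ≈ 24.222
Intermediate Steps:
o(S) = (-4 + S)/(4 + S) (o(S) = (S - 4)/(S + 4) = (-4 + S)/(4 + S))
(1 + M(0))² + j*o(5) = (1 + 4)² - 7*(-4 + 5)/(4 + 5) = 5² - 7/9 = 25 - 7/9 = 218/9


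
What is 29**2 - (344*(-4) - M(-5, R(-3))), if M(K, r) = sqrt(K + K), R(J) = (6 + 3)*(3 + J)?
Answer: 2217 + I*sqrt(10) ≈ 2217.0 + 3.1623*I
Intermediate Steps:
R(J) = 27 + 9*J (R(J) = 9*(3 + J) = 27 + 9*J)
M(K, r) = sqrt(2)*sqrt(K) (M(K, r) = sqrt(2*K) = sqrt(2)*sqrt(K))
29**2 - (344*(-4) - M(-5, R(-3))) = 29**2 - (344*(-4) - sqrt(2)*sqrt(-5)) = 841 - (-1376 - sqrt(2)*I*sqrt(5)) = 841 - (-1376 - I*sqrt(10)) = 841 + (1376 + I*sqrt(10)) = 2217 + I*sqrt(10)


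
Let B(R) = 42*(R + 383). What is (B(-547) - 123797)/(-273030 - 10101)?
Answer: 130685/283131 ≈ 0.46157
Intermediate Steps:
B(R) = 16086 + 42*R (B(R) = 42*(383 + R) = 16086 + 42*R)
(B(-547) - 123797)/(-273030 - 10101) = ((16086 + 42*(-547)) - 123797)/(-273030 - 10101) = ((16086 - 22974) - 123797)/(-283131) = (-6888 - 123797)*(-1/283131) = -130685*(-1/283131) = 130685/283131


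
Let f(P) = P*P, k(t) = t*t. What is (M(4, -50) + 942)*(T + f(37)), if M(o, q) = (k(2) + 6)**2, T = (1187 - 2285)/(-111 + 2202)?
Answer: 993887734/697 ≈ 1.4260e+6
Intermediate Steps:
k(t) = t**2
f(P) = P**2
T = -366/697 (T = -1098/2091 = -1098*1/2091 = -366/697 ≈ -0.52511)
M(o, q) = 100 (M(o, q) = (2**2 + 6)**2 = (4 + 6)**2 = 10**2 = 100)
(M(4, -50) + 942)*(T + f(37)) = (100 + 942)*(-366/697 + 37**2) = 1042*(-366/697 + 1369) = 1042*(953827/697) = 993887734/697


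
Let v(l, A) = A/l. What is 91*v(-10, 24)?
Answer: -1092/5 ≈ -218.40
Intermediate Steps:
91*v(-10, 24) = 91*(24/(-10)) = 91*(24*(-1/10)) = 91*(-12/5) = -1092/5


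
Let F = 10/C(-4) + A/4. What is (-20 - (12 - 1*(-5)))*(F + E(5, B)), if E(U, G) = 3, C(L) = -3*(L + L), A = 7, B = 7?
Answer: -1147/6 ≈ -191.17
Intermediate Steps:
C(L) = -6*L
F = 13/6 (F = 10/((-6*(-4))) + 7/4 = 10/24 + 7*(1/4) = 10*(1/24) + 7/4 = 5/12 + 7/4 = 13/6 ≈ 2.1667)
(-20 - (12 - 1*(-5)))*(F + E(5, B)) = (-20 - (12 - 1*(-5)))*(13/6 + 3) = (-20 - (12 + 5))*(31/6) = (-20 - 1*17)*(31/6) = (-20 - 17)*(31/6) = -37*31/6 = -1147/6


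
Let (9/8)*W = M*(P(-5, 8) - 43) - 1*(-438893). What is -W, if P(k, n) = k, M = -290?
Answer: -3622504/9 ≈ -4.0250e+5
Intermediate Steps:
W = 3622504/9 (W = 8*(-290*(-5 - 43) - 1*(-438893))/9 = 8*(-290*(-48) + 438893)/9 = 8*(13920 + 438893)/9 = (8/9)*452813 = 3622504/9 ≈ 4.0250e+5)
-W = -1*3622504/9 = -3622504/9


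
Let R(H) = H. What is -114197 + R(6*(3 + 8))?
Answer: -114131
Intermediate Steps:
-114197 + R(6*(3 + 8)) = -114197 + 6*(3 + 8) = -114197 + 6*11 = -114197 + 66 = -114131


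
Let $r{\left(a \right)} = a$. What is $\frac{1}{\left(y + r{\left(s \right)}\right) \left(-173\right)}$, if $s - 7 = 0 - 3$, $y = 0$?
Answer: $- \frac{1}{692} \approx -0.0014451$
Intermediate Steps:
$s = 4$ ($s = 7 + \left(0 - 3\right) = 7 - 3 = 4$)
$\frac{1}{\left(y + r{\left(s \right)}\right) \left(-173\right)} = \frac{1}{\left(0 + 4\right) \left(-173\right)} = \frac{1}{4} \left(- \frac{1}{173}\right) = - \frac{1}{692}$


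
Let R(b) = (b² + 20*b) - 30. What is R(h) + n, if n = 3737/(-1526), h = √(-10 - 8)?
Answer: -76985/1526 + 60*I*√2 ≈ -50.449 + 84.853*I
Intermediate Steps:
h = 3*I*√2 (h = √(-18) = 3*I*√2 ≈ 4.2426*I)
R(b) = -30 + b² + 20*b
n = -3737/1526 (n = 3737*(-1/1526) = -3737/1526 ≈ -2.4489)
R(h) + n = (-30 + (3*I*√2)² + 20*(3*I*√2)) - 3737/1526 = (-30 - 18 + 60*I*√2) - 3737/1526 = (-48 + 60*I*√2) - 3737/1526 = -76985/1526 + 60*I*√2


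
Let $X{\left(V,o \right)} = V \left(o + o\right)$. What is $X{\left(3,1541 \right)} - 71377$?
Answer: $-62131$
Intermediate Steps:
$X{\left(V,o \right)} = 2 V o$ ($X{\left(V,o \right)} = V 2 o = 2 V o$)
$X{\left(3,1541 \right)} - 71377 = 2 \cdot 3 \cdot 1541 - 71377 = 9246 - 71377 = -62131$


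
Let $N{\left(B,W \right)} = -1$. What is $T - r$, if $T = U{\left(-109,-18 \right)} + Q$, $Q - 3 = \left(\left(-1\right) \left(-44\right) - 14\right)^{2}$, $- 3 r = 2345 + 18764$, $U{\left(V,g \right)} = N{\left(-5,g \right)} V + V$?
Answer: $\frac{23818}{3} \approx 7939.3$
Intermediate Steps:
$U{\left(V,g \right)} = 0$ ($U{\left(V,g \right)} = - V + V = 0$)
$r = - \frac{21109}{3}$ ($r = - \frac{2345 + 18764}{3} = \left(- \frac{1}{3}\right) 21109 = - \frac{21109}{3} \approx -7036.3$)
$Q = 903$ ($Q = 3 + \left(\left(-1\right) \left(-44\right) - 14\right)^{2} = 3 + \left(44 - 14\right)^{2} = 3 + 30^{2} = 3 + 900 = 903$)
$T = 903$ ($T = 0 + 903 = 903$)
$T - r = 903 - - \frac{21109}{3} = 903 + \frac{21109}{3} = \frac{23818}{3}$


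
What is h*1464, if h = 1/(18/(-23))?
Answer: -5612/3 ≈ -1870.7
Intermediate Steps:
h = -23/18 (h = 1/(18*(-1/23)) = 1/(-18/23) = -23/18 ≈ -1.2778)
h*1464 = -23/18*1464 = -5612/3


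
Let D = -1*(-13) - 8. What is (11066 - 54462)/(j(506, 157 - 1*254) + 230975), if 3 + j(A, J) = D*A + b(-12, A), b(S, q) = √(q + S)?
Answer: -5066526396/27261591755 + 21698*√494/27261591755 ≈ -0.18583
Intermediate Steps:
b(S, q) = √(S + q)
D = 5 (D = 13 - 8 = 5)
j(A, J) = -3 + √(-12 + A) + 5*A (j(A, J) = -3 + (5*A + √(-12 + A)) = -3 + (√(-12 + A) + 5*A) = -3 + √(-12 + A) + 5*A)
(11066 - 54462)/(j(506, 157 - 1*254) + 230975) = (11066 - 54462)/((-3 + √(-12 + 506) + 5*506) + 230975) = -43396/((-3 + √494 + 2530) + 230975) = -43396/((2527 + √494) + 230975) = -43396/(233502 + √494)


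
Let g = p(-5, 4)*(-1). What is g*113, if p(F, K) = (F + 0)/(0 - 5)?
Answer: -113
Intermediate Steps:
p(F, K) = -F/5 (p(F, K) = F/(-5) = F*(-⅕) = -F/5)
g = -1 (g = -⅕*(-5)*(-1) = 1*(-1) = -1)
g*113 = -1*113 = -113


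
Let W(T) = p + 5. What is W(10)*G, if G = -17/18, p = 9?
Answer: -119/9 ≈ -13.222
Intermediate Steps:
W(T) = 14 (W(T) = 9 + 5 = 14)
G = -17/18 (G = -17*1/18 = -17/18 ≈ -0.94444)
W(10)*G = 14*(-17/18) = -119/9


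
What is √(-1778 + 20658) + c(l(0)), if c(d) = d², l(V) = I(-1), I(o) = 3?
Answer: 9 + 8*√295 ≈ 146.40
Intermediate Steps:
l(V) = 3
√(-1778 + 20658) + c(l(0)) = √(-1778 + 20658) + 3² = √18880 + 9 = 8*√295 + 9 = 9 + 8*√295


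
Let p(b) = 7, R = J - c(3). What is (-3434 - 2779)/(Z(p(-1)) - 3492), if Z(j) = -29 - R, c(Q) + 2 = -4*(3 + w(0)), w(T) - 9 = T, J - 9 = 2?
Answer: 2071/1194 ≈ 1.7345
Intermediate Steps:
J = 11 (J = 9 + 2 = 11)
w(T) = 9 + T
c(Q) = -50 (c(Q) = -2 - 4*(3 + (9 + 0)) = -2 - 4*(3 + 9) = -2 - 4*12 = -2 - 48 = -50)
R = 61 (R = 11 - 1*(-50) = 11 + 50 = 61)
Z(j) = -90 (Z(j) = -29 - 1*61 = -29 - 61 = -90)
(-3434 - 2779)/(Z(p(-1)) - 3492) = (-3434 - 2779)/(-90 - 3492) = -6213/(-3582) = -6213*(-1/3582) = 2071/1194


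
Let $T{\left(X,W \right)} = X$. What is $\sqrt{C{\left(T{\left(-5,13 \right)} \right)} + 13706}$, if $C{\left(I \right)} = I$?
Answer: $\sqrt{13701} \approx 117.05$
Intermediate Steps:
$\sqrt{C{\left(T{\left(-5,13 \right)} \right)} + 13706} = \sqrt{-5 + 13706} = \sqrt{13701}$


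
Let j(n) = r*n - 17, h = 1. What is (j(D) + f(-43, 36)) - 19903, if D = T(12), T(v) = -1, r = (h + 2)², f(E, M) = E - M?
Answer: -20008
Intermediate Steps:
r = 9 (r = (1 + 2)² = 3² = 9)
D = -1
j(n) = -17 + 9*n (j(n) = 9*n - 17 = -17 + 9*n)
(j(D) + f(-43, 36)) - 19903 = ((-17 + 9*(-1)) + (-43 - 1*36)) - 19903 = ((-17 - 9) + (-43 - 36)) - 19903 = (-26 - 79) - 19903 = -105 - 19903 = -20008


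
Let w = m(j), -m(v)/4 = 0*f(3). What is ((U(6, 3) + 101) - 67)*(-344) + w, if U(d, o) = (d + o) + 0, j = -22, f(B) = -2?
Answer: -14792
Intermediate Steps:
U(d, o) = d + o
m(v) = 0 (m(v) = -0*(-2) = -4*0 = 0)
w = 0
((U(6, 3) + 101) - 67)*(-344) + w = (((6 + 3) + 101) - 67)*(-344) + 0 = ((9 + 101) - 67)*(-344) + 0 = (110 - 67)*(-344) + 0 = 43*(-344) + 0 = -14792 + 0 = -14792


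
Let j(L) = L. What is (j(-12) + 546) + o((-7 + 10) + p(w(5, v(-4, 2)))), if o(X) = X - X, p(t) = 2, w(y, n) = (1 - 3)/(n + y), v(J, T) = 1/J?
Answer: 534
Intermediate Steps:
w(y, n) = -2/(n + y)
o(X) = 0
(j(-12) + 546) + o((-7 + 10) + p(w(5, v(-4, 2)))) = (-12 + 546) + 0 = 534 + 0 = 534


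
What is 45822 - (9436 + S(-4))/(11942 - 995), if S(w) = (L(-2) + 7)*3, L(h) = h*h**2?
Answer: 501604001/10947 ≈ 45821.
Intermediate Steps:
L(h) = h**3
S(w) = -3 (S(w) = ((-2)**3 + 7)*3 = (-8 + 7)*3 = -1*3 = -3)
45822 - (9436 + S(-4))/(11942 - 995) = 45822 - (9436 - 3)/(11942 - 995) = 45822 - 9433/10947 = 501604001/10947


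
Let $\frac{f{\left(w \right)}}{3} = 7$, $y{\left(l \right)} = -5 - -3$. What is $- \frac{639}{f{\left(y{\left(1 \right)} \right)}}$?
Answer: $- \frac{213}{7} \approx -30.429$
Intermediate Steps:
$y{\left(l \right)} = -2$ ($y{\left(l \right)} = -5 + 3 = -2$)
$f{\left(w \right)} = 21$ ($f{\left(w \right)} = 3 \cdot 7 = 21$)
$- \frac{639}{f{\left(y{\left(1 \right)} \right)}} = - \frac{639}{21} = \left(-639\right) \frac{1}{21} = - \frac{213}{7}$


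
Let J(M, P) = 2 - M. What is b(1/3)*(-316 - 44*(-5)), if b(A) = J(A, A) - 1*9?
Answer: 704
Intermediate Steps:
b(A) = -7 - A (b(A) = (2 - A) - 1*9 = (2 - A) - 9 = -7 - A)
b(1/3)*(-316 - 44*(-5)) = (-7 - 1/3)*(-316 - 44*(-5)) = (-7 - 1*⅓)*(-316 + 220) = (-7 - ⅓)*(-96) = -22/3*(-96) = 704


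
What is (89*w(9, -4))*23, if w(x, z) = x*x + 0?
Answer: 165807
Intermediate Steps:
w(x, z) = x² (w(x, z) = x² + 0 = x²)
(89*w(9, -4))*23 = (89*9²)*23 = (89*81)*23 = 7209*23 = 165807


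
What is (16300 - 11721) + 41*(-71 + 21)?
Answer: 2529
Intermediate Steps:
(16300 - 11721) + 41*(-71 + 21) = 4579 + 41*(-50) = 4579 - 2050 = 2529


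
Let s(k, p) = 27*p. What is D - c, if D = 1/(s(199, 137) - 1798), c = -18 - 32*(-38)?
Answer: -2277397/1901 ≈ -1198.0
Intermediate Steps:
c = 1198 (c = -18 + 1216 = 1198)
D = 1/1901 (D = 1/(27*137 - 1798) = 1/(3699 - 1798) = 1/1901 ≈ 0.00052604)
D - c = 1/1901 - 1*1198 = 1/1901 - 1198 = -2277397/1901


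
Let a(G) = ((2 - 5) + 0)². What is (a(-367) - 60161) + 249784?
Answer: 189632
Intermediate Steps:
a(G) = 9 (a(G) = (-3 + 0)² = (-3)² = 9)
(a(-367) - 60161) + 249784 = (9 - 60161) + 249784 = -60152 + 249784 = 189632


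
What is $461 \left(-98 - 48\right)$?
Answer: $-67306$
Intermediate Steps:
$461 \left(-98 - 48\right) = 461 \left(-146\right) = -67306$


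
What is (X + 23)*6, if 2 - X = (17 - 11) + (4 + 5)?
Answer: 60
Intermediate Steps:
X = -13 (X = 2 - ((17 - 11) + (4 + 5)) = 2 - (6 + 9) = 2 - 1*15 = 2 - 15 = -13)
(X + 23)*6 = (-13 + 23)*6 = 10*6 = 60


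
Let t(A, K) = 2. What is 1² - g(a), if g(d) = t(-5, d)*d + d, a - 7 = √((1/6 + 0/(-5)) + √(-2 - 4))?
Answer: -20 - √(6 + 36*I*√6)/2 ≈ -23.435 - 3.2091*I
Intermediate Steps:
a = 7 + √(⅙ + I*√6) (a = 7 + √((1/6 + 0/(-5)) + √(-2 - 4)) = 7 + √((1*(⅙) + 0*(-⅕)) + √(-6)) = 7 + √((⅙ + 0) + I*√6) = 7 + √(⅙ + I*√6) ≈ 8.1449 + 1.0697*I)
g(d) = 3*d (g(d) = 2*d + d = 3*d)
1² - g(a) = 1² - 3*(7 + √(6 + 36*I*√6)/6) = 1 - (21 + √(6 + 36*I*√6)/2) = 1 + (-21 - √(6 + 36*I*√6)/2) = -20 - √(6 + 36*I*√6)/2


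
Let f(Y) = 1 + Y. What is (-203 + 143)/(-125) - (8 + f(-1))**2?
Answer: -1588/25 ≈ -63.520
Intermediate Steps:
(-203 + 143)/(-125) - (8 + f(-1))**2 = (-203 + 143)/(-125) - (8 + (1 - 1))**2 = -60*(-1/125) - (8 + 0)**2 = 12/25 - 1*8**2 = 12/25 - 1*64 = 12/25 - 64 = -1588/25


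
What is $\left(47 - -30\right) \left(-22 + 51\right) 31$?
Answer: $69223$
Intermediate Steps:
$\left(47 - -30\right) \left(-22 + 51\right) 31 = \left(47 + 30\right) 29 \cdot 31 = 77 \cdot 29 \cdot 31 = 2233 \cdot 31 = 69223$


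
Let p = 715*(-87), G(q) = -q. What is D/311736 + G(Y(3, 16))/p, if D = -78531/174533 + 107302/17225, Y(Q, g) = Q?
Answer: 19960816984949/298960923138220200 ≈ 6.6767e-5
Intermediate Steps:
D = 1336541807/231256225 (D = -78531*1/174533 + 107302*(1/17225) = -78531/174533 + 8254/1325 = 1336541807/231256225 ≈ 5.7795)
p = -62205
D/311736 + G(Y(3, 16))/p = (1336541807/231256225)/311736 - 1*3/(-62205) = (1336541807/231256225)*(1/311736) - 3*(-1/62205) = 1336541807/72090890556600 + 1/20735 = 19960816984949/298960923138220200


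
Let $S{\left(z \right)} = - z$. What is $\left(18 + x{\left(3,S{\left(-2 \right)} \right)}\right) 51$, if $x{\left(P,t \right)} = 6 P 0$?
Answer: $918$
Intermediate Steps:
$x{\left(P,t \right)} = 0$
$\left(18 + x{\left(3,S{\left(-2 \right)} \right)}\right) 51 = \left(18 + 0\right) 51 = 18 \cdot 51 = 918$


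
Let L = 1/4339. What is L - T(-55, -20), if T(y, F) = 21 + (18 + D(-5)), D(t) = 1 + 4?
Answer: -190915/4339 ≈ -44.000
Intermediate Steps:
D(t) = 5
L = 1/4339 ≈ 0.00023047
T(y, F) = 44 (T(y, F) = 21 + (18 + 5) = 21 + 23 = 44)
L - T(-55, -20) = 1/4339 - 1*44 = 1/4339 - 44 = -190915/4339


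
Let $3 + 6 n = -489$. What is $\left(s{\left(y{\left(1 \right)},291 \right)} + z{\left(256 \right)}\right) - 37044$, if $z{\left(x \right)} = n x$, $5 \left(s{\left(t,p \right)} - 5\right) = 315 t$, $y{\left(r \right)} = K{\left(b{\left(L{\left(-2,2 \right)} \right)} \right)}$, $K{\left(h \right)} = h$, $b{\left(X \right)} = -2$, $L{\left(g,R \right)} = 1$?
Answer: $-58157$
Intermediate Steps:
$n = -82$ ($n = - \frac{1}{2} + \frac{1}{6} \left(-489\right) = - \frac{1}{2} - \frac{163}{2} = -82$)
$y{\left(r \right)} = -2$
$s{\left(t,p \right)} = 5 + 63 t$ ($s{\left(t,p \right)} = 5 + \frac{315 t}{5} = 5 + 63 t$)
$z{\left(x \right)} = - 82 x$
$\left(s{\left(y{\left(1 \right)},291 \right)} + z{\left(256 \right)}\right) - 37044 = \left(\left(5 + 63 \left(-2\right)\right) - 20992\right) - 37044 = \left(\left(5 - 126\right) - 20992\right) - 37044 = \left(-121 - 20992\right) - 37044 = -21113 - 37044 = -58157$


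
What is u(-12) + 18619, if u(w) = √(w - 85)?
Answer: 18619 + I*√97 ≈ 18619.0 + 9.8489*I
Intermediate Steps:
u(w) = √(-85 + w)
u(-12) + 18619 = √(-85 - 12) + 18619 = √(-97) + 18619 = I*√97 + 18619 = 18619 + I*√97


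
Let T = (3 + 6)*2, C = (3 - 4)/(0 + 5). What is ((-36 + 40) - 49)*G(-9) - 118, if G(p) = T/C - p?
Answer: 3527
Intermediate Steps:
C = -⅕ (C = -1/5 = -1*⅕ = -⅕ ≈ -0.20000)
T = 18 (T = 9*2 = 18)
G(p) = -90 - p (G(p) = 18/(-⅕) - p = 18*(-5) - p = -90 - p)
((-36 + 40) - 49)*G(-9) - 118 = ((-36 + 40) - 49)*(-90 - 1*(-9)) - 118 = (4 - 49)*(-90 + 9) - 118 = -45*(-81) - 118 = 3645 - 118 = 3527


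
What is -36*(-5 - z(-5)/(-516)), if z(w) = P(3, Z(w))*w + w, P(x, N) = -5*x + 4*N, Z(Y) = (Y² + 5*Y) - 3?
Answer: 7350/43 ≈ 170.93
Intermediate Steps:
Z(Y) = -3 + Y² + 5*Y
z(w) = w + w*(-27 + 4*w² + 20*w) (z(w) = (-5*3 + 4*(-3 + w² + 5*w))*w + w = (-15 + (-12 + 4*w² + 20*w))*w + w = (-27 + 4*w² + 20*w)*w + w = w*(-27 + 4*w² + 20*w) + w = w + w*(-27 + 4*w² + 20*w))
-36*(-5 - z(-5)/(-516)) = -36*(-5 - 2*(-5)*(-13 + 2*(-5)² + 10*(-5))/(-516)) = -36*(-5 - 2*(-5)*(-13 + 2*25 - 50)*(-1)/516) = -36*(-5 - 2*(-5)*(-13 + 50 - 50)*(-1)/516) = -36*(-5 - 2*(-5)*(-13)*(-1)/516) = -36*(-5 - 130*(-1)/516) = -36*(-5 - 1*(-65/258)) = -36*(-5 + 65/258) = -36*(-1225/258) = 7350/43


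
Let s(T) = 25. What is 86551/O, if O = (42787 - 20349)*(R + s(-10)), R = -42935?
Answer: -86551/962814580 ≈ -8.9894e-5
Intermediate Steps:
O = -962814580 (O = (42787 - 20349)*(-42935 + 25) = 22438*(-42910) = -962814580)
86551/O = 86551/(-962814580) = 86551*(-1/962814580) = -86551/962814580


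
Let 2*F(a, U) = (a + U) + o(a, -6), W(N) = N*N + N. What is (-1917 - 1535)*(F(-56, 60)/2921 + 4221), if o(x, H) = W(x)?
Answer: -42566898516/2921 ≈ -1.4573e+7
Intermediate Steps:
W(N) = N + N² (W(N) = N² + N = N + N²)
o(x, H) = x*(1 + x)
F(a, U) = U/2 + a/2 + a*(1 + a)/2 (F(a, U) = ((a + U) + a*(1 + a))/2 = ((U + a) + a*(1 + a))/2 = (U + a + a*(1 + a))/2 = U/2 + a/2 + a*(1 + a)/2)
(-1917 - 1535)*(F(-56, 60)/2921 + 4221) = (-1917 - 1535)*(((½)*60 + (½)*(-56) + (½)*(-56)*(1 - 56))/2921 + 4221) = -3452*((30 - 28 + (½)*(-56)*(-55))*(1/2921) + 4221) = -3452*((30 - 28 + 1540)*(1/2921) + 4221) = -3452*(1542*(1/2921) + 4221) = -3452*(1542/2921 + 4221) = -3452*12331083/2921 = -42566898516/2921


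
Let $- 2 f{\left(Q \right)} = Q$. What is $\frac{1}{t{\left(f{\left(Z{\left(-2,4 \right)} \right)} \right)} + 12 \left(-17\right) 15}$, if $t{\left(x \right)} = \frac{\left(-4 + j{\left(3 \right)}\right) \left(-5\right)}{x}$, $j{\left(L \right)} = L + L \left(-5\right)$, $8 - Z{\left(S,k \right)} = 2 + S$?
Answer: $- \frac{1}{3080} \approx -0.00032468$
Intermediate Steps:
$Z{\left(S,k \right)} = 6 - S$ ($Z{\left(S,k \right)} = 8 - \left(2 + S\right) = 6 - S$)
$j{\left(L \right)} = - 4 L$ ($j{\left(L \right)} = L - 5 L = - 4 L$)
$f{\left(Q \right)} = - \frac{Q}{2}$
$t{\left(x \right)} = \frac{80}{x}$ ($t{\left(x \right)} = \frac{\left(-4 - 12\right) \left(-5\right)}{x} = \frac{\left(-16\right) \left(-5\right)}{x} = \frac{80}{x}$)
$\frac{1}{t{\left(f{\left(Z{\left(-2,4 \right)} \right)} \right)} + 12 \left(-17\right) 15} = \frac{1}{\frac{80}{\left(- \frac{1}{2}\right) \left(6 - -2\right)} + 12 \left(-17\right) 15} = \frac{1}{\frac{80}{\left(- \frac{1}{2}\right) \left(6 + 2\right)} - 3060} = \frac{1}{\frac{80}{\left(- \frac{1}{2}\right) 8} - 3060} = \frac{1}{\frac{80}{-4} - 3060} = \frac{1}{80 \left(- \frac{1}{4}\right) - 3060} = \frac{1}{-20 - 3060} = \frac{1}{-3080} = - \frac{1}{3080}$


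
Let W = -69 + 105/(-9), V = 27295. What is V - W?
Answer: 82127/3 ≈ 27376.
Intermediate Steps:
W = -242/3 (W = -69 + 105*(-⅑) = -69 - 35/3 = -242/3 ≈ -80.667)
V - W = 27295 - 1*(-242/3) = 27295 + 242/3 = 82127/3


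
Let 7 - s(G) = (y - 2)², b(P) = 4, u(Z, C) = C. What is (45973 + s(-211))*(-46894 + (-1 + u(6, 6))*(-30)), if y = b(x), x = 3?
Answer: -2162894944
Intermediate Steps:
y = 4
s(G) = 3 (s(G) = 7 - (4 - 2)² = 7 - 1*2² = 7 - 1*4 = 7 - 4 = 3)
(45973 + s(-211))*(-46894 + (-1 + u(6, 6))*(-30)) = (45973 + 3)*(-46894 + (-1 + 6)*(-30)) = 45976*(-46894 + 5*(-30)) = 45976*(-46894 - 150) = 45976*(-47044) = -2162894944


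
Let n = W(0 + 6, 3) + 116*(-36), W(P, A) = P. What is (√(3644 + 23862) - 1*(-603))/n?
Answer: -201/1390 - √27506/4170 ≈ -0.18438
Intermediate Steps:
n = -4170 (n = (0 + 6) + 116*(-36) = 6 - 4176 = -4170)
(√(3644 + 23862) - 1*(-603))/n = (√(3644 + 23862) - 1*(-603))/(-4170) = (√27506 + 603)*(-1/4170) = (603 + √27506)*(-1/4170) = -201/1390 - √27506/4170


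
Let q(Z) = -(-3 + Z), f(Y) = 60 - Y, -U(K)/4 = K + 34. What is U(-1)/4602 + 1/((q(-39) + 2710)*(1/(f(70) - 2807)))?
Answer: -2221183/2110784 ≈ -1.0523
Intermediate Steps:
U(K) = -136 - 4*K (U(K) = -4*(K + 34) = -4*(34 + K) = -136 - 4*K)
q(Z) = 3 - Z
U(-1)/4602 + 1/((q(-39) + 2710)*(1/(f(70) - 2807))) = (-136 - 4*(-1))/4602 + 1/(((3 - 1*(-39)) + 2710)*(1/((60 - 1*70) - 2807))) = (-136 + 4)*(1/4602) + 1/(((3 + 39) + 2710)*(1/((60 - 70) - 2807))) = -132*1/4602 + 1/((42 + 2710)*(1/(-10 - 2807))) = -22/767 + 1/(2752*(1/(-2817))) = -22/767 + 1/(2752*(-1/2817)) = -22/767 + (1/2752)*(-2817) = -22/767 - 2817/2752 = -2221183/2110784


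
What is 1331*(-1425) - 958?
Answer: -1897633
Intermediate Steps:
1331*(-1425) - 958 = -1896675 - 958 = -1897633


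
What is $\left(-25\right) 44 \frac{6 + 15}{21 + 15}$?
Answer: $- \frac{1925}{3} \approx -641.67$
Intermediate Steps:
$\left(-25\right) 44 \frac{6 + 15}{21 + 15} = - 1100 \cdot \frac{21}{36} = - 1100 \cdot 21 \cdot \frac{1}{36} = \left(-1100\right) \frac{7}{12} = - \frac{1925}{3}$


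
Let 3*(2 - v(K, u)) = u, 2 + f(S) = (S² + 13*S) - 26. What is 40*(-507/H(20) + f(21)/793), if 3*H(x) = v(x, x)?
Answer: 72561260/5551 ≈ 13072.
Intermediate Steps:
f(S) = -28 + S² + 13*S (f(S) = -2 + ((S² + 13*S) - 26) = -2 + (-26 + S² + 13*S) = -28 + S² + 13*S)
v(K, u) = 2 - u/3
H(x) = ⅔ - x/9 (H(x) = (2 - x/3)/3 = ⅔ - x/9)
40*(-507/H(20) + f(21)/793) = 40*(-507/(⅔ - ⅑*20) + (-28 + 21² + 13*21)/793) = 40*(-507/(⅔ - 20/9) + (-28 + 441 + 273)*(1/793)) = 40*(-507/(-14/9) + 686*(1/793)) = 40*(-507*(-9/14) + 686/793) = 40*(4563/14 + 686/793) = 40*(3628063/11102) = 72561260/5551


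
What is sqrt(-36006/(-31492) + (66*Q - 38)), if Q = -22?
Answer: I*sqrt(369141933602)/15746 ≈ 38.586*I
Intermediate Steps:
sqrt(-36006/(-31492) + (66*Q - 38)) = sqrt(-36006/(-31492) + (66*(-22) - 38)) = sqrt(-36006*(-1/31492) + (-1452 - 38)) = sqrt(18003/15746 - 1490) = sqrt(-23443537/15746) = I*sqrt(369141933602)/15746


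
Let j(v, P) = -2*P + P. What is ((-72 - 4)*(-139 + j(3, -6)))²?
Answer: 102171664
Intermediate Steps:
j(v, P) = -P
((-72 - 4)*(-139 + j(3, -6)))² = ((-72 - 4)*(-139 - 1*(-6)))² = (-76*(-139 + 6))² = (-76*(-133))² = 10108² = 102171664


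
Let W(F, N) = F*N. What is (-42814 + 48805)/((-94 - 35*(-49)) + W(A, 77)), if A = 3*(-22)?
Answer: -5991/3461 ≈ -1.7310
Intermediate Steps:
A = -66
(-42814 + 48805)/((-94 - 35*(-49)) + W(A, 77)) = (-42814 + 48805)/((-94 - 35*(-49)) - 66*77) = 5991/((-94 + 1715) - 5082) = 5991/(1621 - 5082) = 5991/(-3461) = 5991*(-1/3461) = -5991/3461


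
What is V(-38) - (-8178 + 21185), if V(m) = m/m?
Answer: -13006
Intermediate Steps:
V(m) = 1
V(-38) - (-8178 + 21185) = 1 - (-8178 + 21185) = 1 - 1*13007 = 1 - 13007 = -13006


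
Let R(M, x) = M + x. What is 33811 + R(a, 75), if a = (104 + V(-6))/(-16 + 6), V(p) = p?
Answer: 169381/5 ≈ 33876.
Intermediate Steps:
a = -49/5 (a = (104 - 6)/(-16 + 6) = 98/(-10) = 98*(-⅒) = -49/5 ≈ -9.8000)
33811 + R(a, 75) = 33811 + (-49/5 + 75) = 33811 + 326/5 = 169381/5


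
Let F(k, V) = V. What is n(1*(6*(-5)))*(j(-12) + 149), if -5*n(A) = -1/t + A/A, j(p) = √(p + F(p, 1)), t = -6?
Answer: -1043/30 - 7*I*√11/30 ≈ -34.767 - 0.77388*I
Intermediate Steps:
j(p) = √(1 + p) (j(p) = √(p + 1) = √(1 + p))
n(A) = -7/30 (n(A) = -(-1/(-6) + A/A)/5 = -(-1*(-⅙) + 1)/5 = -(⅙ + 1)/5 = -⅕*7/6 = -7/30)
n(1*(6*(-5)))*(j(-12) + 149) = -7*(√(1 - 12) + 149)/30 = -7*(√(-11) + 149)/30 = -7*(I*√11 + 149)/30 = -7*(149 + I*√11)/30 = -1043/30 - 7*I*√11/30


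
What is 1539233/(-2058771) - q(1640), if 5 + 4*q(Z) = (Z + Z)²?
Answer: -22149077789477/8235084 ≈ -2.6896e+6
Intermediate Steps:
q(Z) = -5/4 + Z² (q(Z) = -5/4 + (Z + Z)²/4 = -5/4 + (2*Z)²/4 = -5/4 + (4*Z²)/4 = -5/4 + Z²)
1539233/(-2058771) - q(1640) = 1539233/(-2058771) - (-5/4 + 1640²) = 1539233*(-1/2058771) - (-5/4 + 2689600) = -1539233/2058771 - 1*10758395/4 = -1539233/2058771 - 10758395/4 = -22149077789477/8235084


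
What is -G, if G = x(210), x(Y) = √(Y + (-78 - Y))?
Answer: -I*√78 ≈ -8.8318*I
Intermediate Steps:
x(Y) = I*√78 (x(Y) = √(-78) = I*√78)
G = I*√78 ≈ 8.8318*I
-G = -I*√78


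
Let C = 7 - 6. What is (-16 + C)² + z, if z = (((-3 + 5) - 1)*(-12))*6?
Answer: 153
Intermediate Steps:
C = 1
z = -72 (z = ((2 - 1)*(-12))*6 = (1*(-12))*6 = -12*6 = -72)
(-16 + C)² + z = (-16 + 1)² - 72 = (-15)² - 72 = 225 - 72 = 153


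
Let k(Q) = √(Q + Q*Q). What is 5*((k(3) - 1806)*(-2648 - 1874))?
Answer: 40833660 - 45220*√3 ≈ 4.0755e+7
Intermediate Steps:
k(Q) = √(Q + Q²)
5*((k(3) - 1806)*(-2648 - 1874)) = 5*((√(3*(1 + 3)) - 1806)*(-2648 - 1874)) = 5*((√(3*4) - 1806)*(-4522)) = 5*((√12 - 1806)*(-4522)) = 5*((2*√3 - 1806)*(-4522)) = 5*((-1806 + 2*√3)*(-4522)) = 5*(8166732 - 9044*√3) = 40833660 - 45220*√3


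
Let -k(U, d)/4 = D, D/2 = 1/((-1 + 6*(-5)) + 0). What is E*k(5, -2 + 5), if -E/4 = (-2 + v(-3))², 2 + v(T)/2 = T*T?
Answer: -4608/31 ≈ -148.65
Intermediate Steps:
D = -2/31 (D = 2/((-1 + 6*(-5)) + 0) = 2/((-1 - 30) + 0) = 2/(-31 + 0) = 2/(-31) = 2*(-1/31) = -2/31 ≈ -0.064516)
v(T) = -4 + 2*T² (v(T) = -4 + 2*(T*T) = -4 + 2*T²)
k(U, d) = 8/31 (k(U, d) = -4*(-2/31) = 8/31)
E = -576 (E = -4*(-2 + (-4 + 2*(-3)²))² = -4*(-2 + (-4 + 2*9))² = -4*(-2 + (-4 + 18))² = -4*(-2 + 14)² = -4*12² = -4*144 = -576)
E*k(5, -2 + 5) = -576*8/31 = -4608/31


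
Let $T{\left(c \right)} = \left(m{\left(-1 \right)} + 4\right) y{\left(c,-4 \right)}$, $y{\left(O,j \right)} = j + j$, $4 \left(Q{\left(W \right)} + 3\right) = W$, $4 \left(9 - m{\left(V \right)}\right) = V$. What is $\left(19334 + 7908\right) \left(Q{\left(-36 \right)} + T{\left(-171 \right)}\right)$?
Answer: $-3214556$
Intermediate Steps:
$m{\left(V \right)} = 9 - \frac{V}{4}$
$Q{\left(W \right)} = -3 + \frac{W}{4}$
$y{\left(O,j \right)} = 2 j$
$T{\left(c \right)} = -106$ ($T{\left(c \right)} = \left(\left(9 - - \frac{1}{4}\right) + 4\right) 2 \left(-4\right) = \left(\left(9 + \frac{1}{4}\right) + 4\right) \left(-8\right) = \left(\frac{37}{4} + 4\right) \left(-8\right) = \frac{53}{4} \left(-8\right) = -106$)
$\left(19334 + 7908\right) \left(Q{\left(-36 \right)} + T{\left(-171 \right)}\right) = \left(19334 + 7908\right) \left(\left(-3 + \frac{1}{4} \left(-36\right)\right) - 106\right) = 27242 \left(\left(-3 - 9\right) - 106\right) = 27242 \left(-12 - 106\right) = 27242 \left(-118\right) = -3214556$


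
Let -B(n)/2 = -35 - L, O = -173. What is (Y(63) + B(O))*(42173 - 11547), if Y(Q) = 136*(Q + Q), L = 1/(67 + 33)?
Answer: 13173789213/25 ≈ 5.2695e+8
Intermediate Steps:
L = 1/100 ≈ 0.010000
B(n) = 3501/50 (B(n) = -2*(-35 - 1*1/100) = -2*(-35 - 1/100) = -2*(-3501/100) = 3501/50)
Y(Q) = 272*Q (Y(Q) = 136*(2*Q) = 272*Q)
(Y(63) + B(O))*(42173 - 11547) = (272*63 + 3501/50)*(42173 - 11547) = (17136 + 3501/50)*30626 = (860301/50)*30626 = 13173789213/25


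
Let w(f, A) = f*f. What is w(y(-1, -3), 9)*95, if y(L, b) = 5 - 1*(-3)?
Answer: 6080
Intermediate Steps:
y(L, b) = 8 (y(L, b) = 5 + 3 = 8)
w(f, A) = f²
w(y(-1, -3), 9)*95 = 8²*95 = 64*95 = 6080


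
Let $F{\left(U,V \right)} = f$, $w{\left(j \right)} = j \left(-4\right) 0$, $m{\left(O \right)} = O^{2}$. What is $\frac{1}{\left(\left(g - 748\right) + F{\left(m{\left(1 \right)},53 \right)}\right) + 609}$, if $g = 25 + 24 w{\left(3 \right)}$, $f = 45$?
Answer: $- \frac{1}{69} \approx -0.014493$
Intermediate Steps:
$w{\left(j \right)} = 0$ ($w{\left(j \right)} = - 4 j 0 = 0$)
$F{\left(U,V \right)} = 45$
$g = 25$ ($g = 25 + 24 \cdot 0 = 25 + 0 = 25$)
$\frac{1}{\left(\left(g - 748\right) + F{\left(m{\left(1 \right)},53 \right)}\right) + 609} = \frac{1}{\left(\left(25 - 748\right) + 45\right) + 609} = \frac{1}{\left(-723 + 45\right) + 609} = \frac{1}{-678 + 609} = \frac{1}{-69} = - \frac{1}{69}$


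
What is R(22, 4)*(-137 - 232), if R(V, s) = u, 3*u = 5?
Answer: -615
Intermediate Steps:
u = 5/3 (u = (⅓)*5 = 5/3 ≈ 1.6667)
R(V, s) = 5/3
R(22, 4)*(-137 - 232) = 5*(-137 - 232)/3 = (5/3)*(-369) = -615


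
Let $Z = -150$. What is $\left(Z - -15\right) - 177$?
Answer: $-312$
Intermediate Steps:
$\left(Z - -15\right) - 177 = \left(-150 - -15\right) - 177 = \left(-150 + \left(18 - 3\right)\right) - 177 = \left(-150 + 15\right) - 177 = -135 - 177 = -312$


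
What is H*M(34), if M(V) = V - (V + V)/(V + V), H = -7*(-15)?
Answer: 3465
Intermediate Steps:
H = 105
M(V) = -1 + V (M(V) = V - 2*V/(2*V) = V - 2*V*1/(2*V) = V - 1*1 = V - 1 = -1 + V)
H*M(34) = 105*(-1 + 34) = 105*33 = 3465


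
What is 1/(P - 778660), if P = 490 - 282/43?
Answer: -43/33461592 ≈ -1.2851e-6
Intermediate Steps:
P = 20788/43 (P = 490 + (1/43)*(-282) = 490 - 282/43 = 20788/43 ≈ 483.44)
1/(P - 778660) = 1/(20788/43 - 778660) = 1/(-33461592/43) = -43/33461592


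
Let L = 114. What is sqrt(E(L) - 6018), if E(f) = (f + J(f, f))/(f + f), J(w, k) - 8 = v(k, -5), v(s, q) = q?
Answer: I*sqrt(8689251)/38 ≈ 77.573*I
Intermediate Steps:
J(w, k) = 3 (J(w, k) = 8 - 5 = 3)
E(f) = (3 + f)/(2*f) (E(f) = (f + 3)/(f + f) = (3 + f)/((2*f)) = (3 + f)*(1/(2*f)) = (3 + f)/(2*f))
sqrt(E(L) - 6018) = sqrt((1/2)*(3 + 114)/114 - 6018) = sqrt((1/2)*(1/114)*117 - 6018) = sqrt(39/76 - 6018) = sqrt(-457329/76) = I*sqrt(8689251)/38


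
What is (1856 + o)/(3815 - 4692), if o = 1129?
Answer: -2985/877 ≈ -3.4036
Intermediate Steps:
(1856 + o)/(3815 - 4692) = (1856 + 1129)/(3815 - 4692) = 2985/(-877) = 2985*(-1/877) = -2985/877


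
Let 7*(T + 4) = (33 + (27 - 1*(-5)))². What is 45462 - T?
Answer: 314037/7 ≈ 44862.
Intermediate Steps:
T = 4197/7 (T = -4 + (33 + (27 - 1*(-5)))²/7 = -4 + (33 + (27 + 5))²/7 = -4 + (33 + 32)²/7 = -4 + (⅐)*65² = -4 + (⅐)*4225 = -4 + 4225/7 = 4197/7 ≈ 599.57)
45462 - T = 45462 - 1*4197/7 = 45462 - 4197/7 = 314037/7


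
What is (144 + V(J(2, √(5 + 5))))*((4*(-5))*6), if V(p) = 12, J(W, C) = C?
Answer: -18720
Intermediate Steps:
(144 + V(J(2, √(5 + 5))))*((4*(-5))*6) = (144 + 12)*((4*(-5))*6) = 156*(-20*6) = 156*(-120) = -18720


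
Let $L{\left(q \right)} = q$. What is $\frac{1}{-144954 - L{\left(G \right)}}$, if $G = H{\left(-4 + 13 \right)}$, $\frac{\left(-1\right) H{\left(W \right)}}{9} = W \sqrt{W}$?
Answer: $- \frac{1}{144711} \approx -6.9103 \cdot 10^{-6}$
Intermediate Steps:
$H{\left(W \right)} = - 9 W^{\frac{3}{2}}$ ($H{\left(W \right)} = - 9 W \sqrt{W} = - 9 W^{\frac{3}{2}}$)
$G = -243$ ($G = - 9 \left(-4 + 13\right)^{\frac{3}{2}} = - 9 \cdot 9^{\frac{3}{2}} = \left(-9\right) 27 = -243$)
$\frac{1}{-144954 - L{\left(G \right)}} = \frac{1}{-144954 - -243} = \frac{1}{-144954 + 243} = \frac{1}{-144711} = - \frac{1}{144711}$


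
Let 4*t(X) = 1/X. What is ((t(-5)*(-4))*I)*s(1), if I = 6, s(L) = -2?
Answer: -12/5 ≈ -2.4000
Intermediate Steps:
t(X) = 1/(4*X)
((t(-5)*(-4))*I)*s(1) = ((((¼)/(-5))*(-4))*6)*(-2) = ((((¼)*(-⅕))*(-4))*6)*(-2) = (-1/20*(-4)*6)*(-2) = ((⅕)*6)*(-2) = (6/5)*(-2) = -12/5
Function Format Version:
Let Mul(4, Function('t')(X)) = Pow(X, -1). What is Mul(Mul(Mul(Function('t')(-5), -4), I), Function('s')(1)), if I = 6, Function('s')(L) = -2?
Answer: Rational(-12, 5) ≈ -2.4000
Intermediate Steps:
Function('t')(X) = Mul(Rational(1, 4), Pow(X, -1))
Mul(Mul(Mul(Function('t')(-5), -4), I), Function('s')(1)) = Mul(Mul(Mul(Mul(Rational(1, 4), Pow(-5, -1)), -4), 6), -2) = Mul(Mul(Mul(Mul(Rational(1, 4), Rational(-1, 5)), -4), 6), -2) = Mul(Mul(Mul(Rational(-1, 20), -4), 6), -2) = Mul(Mul(Rational(1, 5), 6), -2) = Mul(Rational(6, 5), -2) = Rational(-12, 5)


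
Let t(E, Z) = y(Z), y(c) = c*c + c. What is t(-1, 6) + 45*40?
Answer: 1842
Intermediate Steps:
y(c) = c + c² (y(c) = c² + c = c + c²)
t(E, Z) = Z*(1 + Z)
t(-1, 6) + 45*40 = 6*(1 + 6) + 45*40 = 6*7 + 1800 = 42 + 1800 = 1842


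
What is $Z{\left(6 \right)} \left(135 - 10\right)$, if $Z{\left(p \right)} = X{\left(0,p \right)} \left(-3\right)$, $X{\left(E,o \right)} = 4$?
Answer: $-1500$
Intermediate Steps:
$Z{\left(p \right)} = -12$ ($Z{\left(p \right)} = 4 \left(-3\right) = -12$)
$Z{\left(6 \right)} \left(135 - 10\right) = - 12 \left(135 - 10\right) = \left(-12\right) 125 = -1500$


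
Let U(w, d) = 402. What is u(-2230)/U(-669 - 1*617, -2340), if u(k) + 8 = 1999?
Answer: 1991/402 ≈ 4.9527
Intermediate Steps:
u(k) = 1991 (u(k) = -8 + 1999 = 1991)
u(-2230)/U(-669 - 1*617, -2340) = 1991/402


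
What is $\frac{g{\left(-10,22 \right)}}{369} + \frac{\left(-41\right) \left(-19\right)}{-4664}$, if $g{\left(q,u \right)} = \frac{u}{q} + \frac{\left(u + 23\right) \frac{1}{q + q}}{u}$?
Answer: $- \frac{186368}{1075635} \approx -0.17326$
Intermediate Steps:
$g{\left(q,u \right)} = \frac{u}{q} + \frac{23 + u}{2 q u}$ ($g{\left(q,u \right)} = \frac{u}{q} + \frac{\left(23 + u\right) \frac{1}{2 q}}{u} = \frac{u}{q} + \frac{\frac{1}{2} \frac{1}{q} \left(23 + u\right)}{u} = \frac{u}{q} + \frac{23 + u}{2 q u}$)
$\frac{g{\left(-10,22 \right)}}{369} + \frac{\left(-41\right) \left(-19\right)}{-4664} = \frac{\frac{1}{2} \frac{1}{-10} \cdot \frac{1}{22} \left(23 + 22 \left(1 + 2 \cdot 22\right)\right)}{369} + \frac{\left(-41\right) \left(-19\right)}{-4664} = \frac{1}{2} \left(- \frac{1}{10}\right) \frac{1}{22} \left(23 + 22 \left(1 + 44\right)\right) \frac{1}{369} + 779 \left(- \frac{1}{4664}\right) = \frac{1}{2} \left(- \frac{1}{10}\right) \frac{1}{22} \left(23 + 22 \cdot 45\right) \frac{1}{369} - \frac{779}{4664} = \frac{1}{2} \left(- \frac{1}{10}\right) \frac{1}{22} \left(23 + 990\right) \frac{1}{369} - \frac{779}{4664} = \frac{1}{2} \left(- \frac{1}{10}\right) \frac{1}{22} \cdot 1013 \cdot \frac{1}{369} - \frac{779}{4664} = \left(- \frac{1013}{440}\right) \frac{1}{369} - \frac{779}{4664} = - \frac{1013}{162360} - \frac{779}{4664} = - \frac{186368}{1075635}$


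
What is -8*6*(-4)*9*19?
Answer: 32832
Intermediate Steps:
-8*6*(-4)*9*19 = -(-192)*9*19 = -8*(-216)*19 = 1728*19 = 32832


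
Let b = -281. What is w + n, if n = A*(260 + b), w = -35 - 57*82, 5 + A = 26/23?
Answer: -106438/23 ≈ -4627.7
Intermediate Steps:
A = -89/23 (A = -5 + 26/23 = -89/23 ≈ -3.8696)
w = -4709 (w = -35 - 4674 = -4709)
n = 1869/23 (n = -89*(260 - 281)/23 = -89/23*(-21) = 1869/23 ≈ 81.261)
w + n = -4709 + 1869/23 = -106438/23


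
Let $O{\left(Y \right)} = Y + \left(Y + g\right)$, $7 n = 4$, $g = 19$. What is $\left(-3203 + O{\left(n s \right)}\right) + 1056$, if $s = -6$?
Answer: $- \frac{14944}{7} \approx -2134.9$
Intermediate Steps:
$n = \frac{4}{7}$ ($n = \frac{1}{7} \cdot 4 = \frac{4}{7} \approx 0.57143$)
$O{\left(Y \right)} = 19 + 2 Y$ ($O{\left(Y \right)} = Y + \left(Y + 19\right) = Y + \left(19 + Y\right) = 19 + 2 Y$)
$\left(-3203 + O{\left(n s \right)}\right) + 1056 = \left(-3203 + \left(19 + 2 \cdot \frac{4}{7} \left(-6\right)\right)\right) + 1056 = \left(-3203 + \left(19 + 2 \left(- \frac{24}{7}\right)\right)\right) + 1056 = \left(-3203 + \left(19 - \frac{48}{7}\right)\right) + 1056 = \left(-3203 + \frac{85}{7}\right) + 1056 = - \frac{22336}{7} + 1056 = - \frac{14944}{7}$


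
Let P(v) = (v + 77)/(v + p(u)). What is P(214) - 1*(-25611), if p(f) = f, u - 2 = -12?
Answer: 1741645/68 ≈ 25612.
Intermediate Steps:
u = -10 (u = 2 - 12 = -10)
P(v) = (77 + v)/(-10 + v) (P(v) = (v + 77)/(v - 10) = (77 + v)/(-10 + v))
P(214) - 1*(-25611) = (77 + 214)/(-10 + 214) - 1*(-25611) = 291/204 + 25611 = (1/204)*291 + 25611 = 97/68 + 25611 = 1741645/68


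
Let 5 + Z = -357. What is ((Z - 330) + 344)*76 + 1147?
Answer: -25301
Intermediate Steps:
Z = -362 (Z = -5 - 357 = -362)
((Z - 330) + 344)*76 + 1147 = ((-362 - 330) + 344)*76 + 1147 = (-692 + 344)*76 + 1147 = -348*76 + 1147 = -26448 + 1147 = -25301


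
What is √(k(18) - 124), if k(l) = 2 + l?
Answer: 2*I*√26 ≈ 10.198*I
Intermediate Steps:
√(k(18) - 124) = √((2 + 18) - 124) = √(20 - 124) = √(-104) = 2*I*√26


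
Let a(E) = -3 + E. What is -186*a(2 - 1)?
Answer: 372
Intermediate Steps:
-186*a(2 - 1) = -186*(-3 + (2 - 1)) = -186*(-3 + 1) = -186*(-2) = 372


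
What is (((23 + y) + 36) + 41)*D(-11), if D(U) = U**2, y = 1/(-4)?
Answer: 48279/4 ≈ 12070.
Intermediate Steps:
y = -1/4 (y = 1*(-1/4) = -1/4 ≈ -0.25000)
(((23 + y) + 36) + 41)*D(-11) = (((23 - 1/4) + 36) + 41)*(-11)**2 = ((91/4 + 36) + 41)*121 = (235/4 + 41)*121 = (399/4)*121 = 48279/4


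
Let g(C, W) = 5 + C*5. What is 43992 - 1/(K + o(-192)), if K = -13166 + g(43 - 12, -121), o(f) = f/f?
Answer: 572115961/13005 ≈ 43992.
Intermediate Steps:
g(C, W) = 5 + 5*C
o(f) = 1
K = -13006 (K = -13166 + (5 + 5*(43 - 12)) = -13166 + (5 + 5*31) = -13166 + (5 + 155) = -13166 + 160 = -13006)
43992 - 1/(K + o(-192)) = 43992 - 1/(-13006 + 1) = 43992 - 1/(-13005) = 43992 - 1*(-1/13005) = 43992 + 1/13005 = 572115961/13005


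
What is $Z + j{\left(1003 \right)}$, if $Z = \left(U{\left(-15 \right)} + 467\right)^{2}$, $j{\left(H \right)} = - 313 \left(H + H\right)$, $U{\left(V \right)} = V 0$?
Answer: $-409789$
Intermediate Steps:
$U{\left(V \right)} = 0$
$j{\left(H \right)} = - 626 H$ ($j{\left(H \right)} = - 313 \cdot 2 H = - 626 H$)
$Z = 218089$ ($Z = \left(0 + 467\right)^{2} = 467^{2} = 218089$)
$Z + j{\left(1003 \right)} = 218089 - 627878 = -409789$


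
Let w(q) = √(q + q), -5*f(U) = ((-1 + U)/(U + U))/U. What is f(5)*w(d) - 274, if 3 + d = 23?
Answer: -274 - 4*√10/125 ≈ -274.10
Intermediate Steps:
d = 20 (d = -3 + 23 = 20)
f(U) = -(-1 + U)/(10*U²) (f(U) = -(-1 + U)/(U + U)/(5*U) = -(-1 + U)/((2*U))/(5*U) = -(-1 + U)*(1/(2*U))/(5*U) = -(-1 + U)/(2*U)/(5*U) = -(-1 + U)/(10*U²))
w(q) = √2*√q (w(q) = √(2*q) = √2*√q)
f(5)*w(d) - 274 = ((⅒)*(1 - 1*5)/5²)*(√2*√20) - 274 = ((⅒)*(1/25)*(1 - 5))*(√2*(2*√5)) - 274 = ((⅒)*(1/25)*(-4))*(2*√10) - 274 = -4*√10/125 - 274 = -274 - 4*√10/125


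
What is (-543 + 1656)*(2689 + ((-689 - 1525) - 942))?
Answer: -519771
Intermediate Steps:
(-543 + 1656)*(2689 + ((-689 - 1525) - 942)) = 1113*(2689 + (-2214 - 942)) = 1113*(2689 - 3156) = 1113*(-467) = -519771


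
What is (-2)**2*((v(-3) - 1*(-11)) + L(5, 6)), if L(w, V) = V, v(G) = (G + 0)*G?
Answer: 104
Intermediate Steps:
v(G) = G**2 (v(G) = G*G = G**2)
(-2)**2*((v(-3) - 1*(-11)) + L(5, 6)) = (-2)**2*(((-3)**2 - 1*(-11)) + 6) = 4*((9 + 11) + 6) = 4*(20 + 6) = 4*26 = 104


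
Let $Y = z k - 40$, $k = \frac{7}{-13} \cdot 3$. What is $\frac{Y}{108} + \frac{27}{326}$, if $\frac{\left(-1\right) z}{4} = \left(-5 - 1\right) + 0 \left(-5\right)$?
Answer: $- \frac{73979}{114426} \approx -0.64652$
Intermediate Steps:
$k = - \frac{21}{13}$ ($k = 7 \left(- \frac{1}{13}\right) 3 = \left(- \frac{7}{13}\right) 3 = - \frac{21}{13} \approx -1.6154$)
$z = 24$ ($z = - 4 \left(\left(-5 - 1\right) + 0 \left(-5\right)\right) = - 4 \left(-6 + 0\right) = \left(-4\right) \left(-6\right) = 24$)
$Y = - \frac{1024}{13}$ ($Y = 24 \left(- \frac{21}{13}\right) - 40 = - \frac{504}{13} - 40 = - \frac{1024}{13} \approx -78.769$)
$\frac{Y}{108} + \frac{27}{326} = - \frac{1024}{13 \cdot 108} + \frac{27}{326} = \left(- \frac{1024}{13}\right) \frac{1}{108} + 27 \cdot \frac{1}{326} = - \frac{256}{351} + \frac{27}{326} = - \frac{73979}{114426}$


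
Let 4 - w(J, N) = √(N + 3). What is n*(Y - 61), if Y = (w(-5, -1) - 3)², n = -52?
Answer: 3016 + 104*√2 ≈ 3163.1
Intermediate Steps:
w(J, N) = 4 - √(3 + N) (w(J, N) = 4 - √(N + 3) = 4 - √(3 + N))
Y = (1 - √2)² (Y = ((4 - √(3 - 1)) - 3)² = ((4 - √2) - 3)² = (1 - √2)² ≈ 0.17157)
n*(Y - 61) = -52*((1 - √2)² - 61) = -52*(-61 + (1 - √2)²) = 3172 - 52*(1 - √2)²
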